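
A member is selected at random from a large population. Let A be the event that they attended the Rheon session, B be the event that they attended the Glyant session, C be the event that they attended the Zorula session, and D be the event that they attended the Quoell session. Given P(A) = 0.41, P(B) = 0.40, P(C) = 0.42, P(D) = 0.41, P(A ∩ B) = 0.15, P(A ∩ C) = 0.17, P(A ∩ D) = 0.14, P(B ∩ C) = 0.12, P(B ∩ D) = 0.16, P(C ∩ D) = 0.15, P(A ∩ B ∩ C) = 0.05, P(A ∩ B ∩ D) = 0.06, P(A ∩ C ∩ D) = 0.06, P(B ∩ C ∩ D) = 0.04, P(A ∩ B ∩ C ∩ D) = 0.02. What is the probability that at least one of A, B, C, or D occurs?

By inclusion–exclusion:
P(A ∪ B ∪ C ∪ D) = 0.41 + 0.40 + 0.42 + 0.41 − 0.15 − 0.17 − 0.14 − 0.12 − 0.16 − 0.15 + 0.05 + 0.06 + 0.06 + 0.04 − 0.02 = 0.94

0.94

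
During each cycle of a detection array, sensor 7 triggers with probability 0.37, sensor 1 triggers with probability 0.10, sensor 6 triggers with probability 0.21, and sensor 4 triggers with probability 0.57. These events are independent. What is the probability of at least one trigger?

0.8073901

P(none) = (1 − 0.37) × (1 − 0.10) × (1 − 0.21) × (1 − 0.57) = 0.63 × 0.90 × 0.79 × 0.43 = 0.1926099
P(at least one) = 1 − 0.1926099 = 0.8073901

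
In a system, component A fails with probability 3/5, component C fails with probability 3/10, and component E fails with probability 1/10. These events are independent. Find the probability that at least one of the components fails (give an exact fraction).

Independence gives P(none) = ∏(1 − pᵢ).
P(none) = (1 − 3/5) × (1 − 3/10) × (1 − 1/10) = 2/5 × 7/10 × 9/10 = 63/250
P(at least one) = 1 − 63/250 = 187/250

187/250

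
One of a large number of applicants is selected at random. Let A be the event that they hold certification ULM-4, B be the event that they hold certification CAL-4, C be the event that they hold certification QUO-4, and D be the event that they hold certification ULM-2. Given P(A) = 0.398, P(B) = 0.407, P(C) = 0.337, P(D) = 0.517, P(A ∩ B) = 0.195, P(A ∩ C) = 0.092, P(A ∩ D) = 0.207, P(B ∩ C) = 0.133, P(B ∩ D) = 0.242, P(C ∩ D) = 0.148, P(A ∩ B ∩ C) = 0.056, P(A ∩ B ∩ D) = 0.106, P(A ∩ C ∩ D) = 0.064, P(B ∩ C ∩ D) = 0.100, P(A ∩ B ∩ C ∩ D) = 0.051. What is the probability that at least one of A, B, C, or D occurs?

Apply inclusion-exclusion:
P(A ∪ B ∪ C ∪ D) = 0.398 + 0.407 + 0.337 + 0.517 − 0.195 − 0.092 − 0.207 − 0.133 − 0.242 − 0.148 + 0.056 + 0.106 + 0.064 + 0.100 − 0.051 = 0.917

0.917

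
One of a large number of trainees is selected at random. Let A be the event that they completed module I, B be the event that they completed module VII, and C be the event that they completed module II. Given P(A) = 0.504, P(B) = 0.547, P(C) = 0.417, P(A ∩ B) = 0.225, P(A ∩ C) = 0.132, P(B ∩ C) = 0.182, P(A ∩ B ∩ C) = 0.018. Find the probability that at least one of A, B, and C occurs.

Apply inclusion-exclusion:
P(A ∪ B ∪ C) = 0.504 + 0.547 + 0.417 − 0.225 − 0.132 − 0.182 + 0.018 = 0.947

0.947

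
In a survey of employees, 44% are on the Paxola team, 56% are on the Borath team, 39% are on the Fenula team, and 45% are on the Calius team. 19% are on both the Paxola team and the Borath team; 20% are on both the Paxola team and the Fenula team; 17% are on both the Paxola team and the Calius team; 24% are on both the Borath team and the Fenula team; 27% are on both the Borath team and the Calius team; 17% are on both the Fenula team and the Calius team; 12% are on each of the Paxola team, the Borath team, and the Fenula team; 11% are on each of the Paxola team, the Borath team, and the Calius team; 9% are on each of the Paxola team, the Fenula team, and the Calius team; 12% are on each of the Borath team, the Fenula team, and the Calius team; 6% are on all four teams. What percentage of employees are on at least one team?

98%

P(union) = 44 + 56 + 39 + 45 − 19 − 20 − 17 − 24 − 27 − 17 + 12 + 11 + 9 + 12 − 6 = 98%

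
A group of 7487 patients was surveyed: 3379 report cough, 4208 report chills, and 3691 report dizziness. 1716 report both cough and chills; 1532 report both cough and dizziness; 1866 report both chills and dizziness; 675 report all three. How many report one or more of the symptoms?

N(≥1) = 3379 + 4208 + 3691 − 1716 − 1532 − 1866 + 675 = 6839

6839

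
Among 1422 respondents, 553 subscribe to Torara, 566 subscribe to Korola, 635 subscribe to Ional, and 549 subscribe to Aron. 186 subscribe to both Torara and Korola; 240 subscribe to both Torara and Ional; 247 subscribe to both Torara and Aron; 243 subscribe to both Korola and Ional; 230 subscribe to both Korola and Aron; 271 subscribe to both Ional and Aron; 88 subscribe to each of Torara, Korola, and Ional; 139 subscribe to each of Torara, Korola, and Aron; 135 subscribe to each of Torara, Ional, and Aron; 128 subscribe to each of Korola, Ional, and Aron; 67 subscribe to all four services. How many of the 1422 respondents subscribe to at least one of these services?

N(≥1) = 553 + 566 + 635 + 549 − 186 − 240 − 247 − 243 − 230 − 271 + 88 + 139 + 135 + 128 − 67 = 1309

1309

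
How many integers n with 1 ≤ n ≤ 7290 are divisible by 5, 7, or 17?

Using inclusion–exclusion:
⌊7290/5⌋ + ⌊7290/7⌋ + ⌊7290/17⌋ − ⌊7290/35⌋ − ⌊7290/85⌋ − ⌊7290/119⌋ + ⌊7290/595⌋ = 1458 + 1041 + 428 − 208 − 85 − 61 + 12 = 2585

2585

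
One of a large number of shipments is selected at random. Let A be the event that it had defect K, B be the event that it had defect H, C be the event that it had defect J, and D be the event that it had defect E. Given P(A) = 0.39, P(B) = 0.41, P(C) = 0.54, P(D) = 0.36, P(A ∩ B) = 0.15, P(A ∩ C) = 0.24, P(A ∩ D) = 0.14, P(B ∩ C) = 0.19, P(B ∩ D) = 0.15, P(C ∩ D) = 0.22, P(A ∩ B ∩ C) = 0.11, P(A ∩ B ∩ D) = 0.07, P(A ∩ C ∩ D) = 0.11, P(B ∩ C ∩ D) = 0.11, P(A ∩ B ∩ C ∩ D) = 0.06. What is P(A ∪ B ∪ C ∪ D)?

0.95

P(A ∪ B ∪ C ∪ D) = 0.39 + 0.41 + 0.54 + 0.36 − 0.15 − 0.24 − 0.14 − 0.19 − 0.15 − 0.22 + 0.11 + 0.07 + 0.11 + 0.11 − 0.06 = 0.95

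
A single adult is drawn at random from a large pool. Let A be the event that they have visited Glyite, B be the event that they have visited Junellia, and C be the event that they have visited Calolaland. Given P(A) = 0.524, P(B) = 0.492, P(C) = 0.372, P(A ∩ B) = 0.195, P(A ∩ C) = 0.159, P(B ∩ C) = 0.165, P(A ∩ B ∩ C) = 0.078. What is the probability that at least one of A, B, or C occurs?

0.947

P(A ∪ B ∪ C) = 0.524 + 0.492 + 0.372 − 0.195 − 0.159 − 0.165 + 0.078 = 0.947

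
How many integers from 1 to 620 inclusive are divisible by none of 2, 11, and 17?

floor(620/2) + floor(620/11) + floor(620/17) − floor(620/22) − floor(620/34) − floor(620/187) + floor(620/374) = 310 + 56 + 36 − 28 − 18 − 3 + 1 = 354
620 − 354 = 266

266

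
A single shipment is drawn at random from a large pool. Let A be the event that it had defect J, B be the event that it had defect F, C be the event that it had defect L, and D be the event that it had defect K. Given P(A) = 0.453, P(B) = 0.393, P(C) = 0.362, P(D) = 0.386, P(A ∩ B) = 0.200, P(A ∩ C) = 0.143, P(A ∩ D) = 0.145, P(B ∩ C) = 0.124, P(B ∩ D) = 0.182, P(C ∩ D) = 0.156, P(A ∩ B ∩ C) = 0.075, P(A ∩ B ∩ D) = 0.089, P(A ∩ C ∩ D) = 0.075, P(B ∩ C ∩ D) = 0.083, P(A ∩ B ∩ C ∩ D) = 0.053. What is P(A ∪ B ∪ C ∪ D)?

0.913

Inclusion–exclusion gives
P(A ∪ B ∪ C ∪ D) = 0.453 + 0.393 + 0.362 + 0.386 − 0.200 − 0.143 − 0.145 − 0.124 − 0.182 − 0.156 + 0.075 + 0.089 + 0.075 + 0.083 − 0.053 = 0.913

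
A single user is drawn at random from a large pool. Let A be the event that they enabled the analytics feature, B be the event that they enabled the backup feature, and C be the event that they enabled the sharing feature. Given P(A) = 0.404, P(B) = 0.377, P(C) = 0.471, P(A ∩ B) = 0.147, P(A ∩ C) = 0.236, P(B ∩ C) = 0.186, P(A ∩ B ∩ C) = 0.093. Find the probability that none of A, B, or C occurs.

Inclusion–exclusion gives
P(A ∪ B ∪ C) = 0.404 + 0.377 + 0.471 − 0.147 − 0.236 − 0.186 + 0.093 = 0.776
P(none) = 1 − 0.776 = 0.224

0.224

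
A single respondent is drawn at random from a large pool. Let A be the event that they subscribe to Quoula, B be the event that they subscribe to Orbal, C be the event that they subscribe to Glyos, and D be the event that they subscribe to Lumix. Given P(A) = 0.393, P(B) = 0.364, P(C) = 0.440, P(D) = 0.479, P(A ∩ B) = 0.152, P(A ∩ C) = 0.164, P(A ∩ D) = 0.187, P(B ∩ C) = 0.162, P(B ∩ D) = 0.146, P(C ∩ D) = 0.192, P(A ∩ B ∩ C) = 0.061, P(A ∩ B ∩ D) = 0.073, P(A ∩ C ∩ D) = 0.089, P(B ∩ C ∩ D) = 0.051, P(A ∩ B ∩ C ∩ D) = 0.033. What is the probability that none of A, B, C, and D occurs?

0.086

Using inclusion–exclusion:
P(A ∪ B ∪ C ∪ D) = 0.393 + 0.364 + 0.440 + 0.479 − 0.152 − 0.164 − 0.187 − 0.162 − 0.146 − 0.192 + 0.061 + 0.073 + 0.089 + 0.051 − 0.033 = 0.914
P(none) = 1 − 0.914 = 0.086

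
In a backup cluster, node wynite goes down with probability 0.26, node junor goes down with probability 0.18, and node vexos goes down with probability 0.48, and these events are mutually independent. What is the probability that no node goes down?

P(none) = (1 − 0.26) × (1 − 0.18) × (1 − 0.48) = 0.74 × 0.82 × 0.52 = 0.315536

0.315536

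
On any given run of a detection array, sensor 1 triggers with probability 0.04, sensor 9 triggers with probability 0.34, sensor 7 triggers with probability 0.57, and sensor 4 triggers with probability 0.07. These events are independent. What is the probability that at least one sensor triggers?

0.74662336

P(none) = (1 − 0.04) × (1 − 0.34) × (1 − 0.57) × (1 − 0.07) = 0.96 × 0.66 × 0.43 × 0.93 = 0.25337664
P(at least one) = 1 − 0.25337664 = 0.74662336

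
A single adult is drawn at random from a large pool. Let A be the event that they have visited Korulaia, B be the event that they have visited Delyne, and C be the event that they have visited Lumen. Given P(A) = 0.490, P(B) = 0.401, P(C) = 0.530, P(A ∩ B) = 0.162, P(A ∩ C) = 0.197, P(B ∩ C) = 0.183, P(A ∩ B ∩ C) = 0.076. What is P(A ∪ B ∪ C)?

0.955

P(A ∪ B ∪ C) = 0.490 + 0.401 + 0.530 − 0.162 − 0.197 − 0.183 + 0.076 = 0.955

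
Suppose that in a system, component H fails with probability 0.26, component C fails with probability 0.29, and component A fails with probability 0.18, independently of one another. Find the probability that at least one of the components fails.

P(none) = (1 − 0.26) × (1 − 0.29) × (1 − 0.18) = 0.74 × 0.71 × 0.82 = 0.430828
P(at least one) = 1 − 0.430828 = 0.569172

0.569172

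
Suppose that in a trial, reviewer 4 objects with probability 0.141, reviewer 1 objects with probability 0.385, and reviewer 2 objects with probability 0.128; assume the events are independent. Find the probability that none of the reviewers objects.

Since the events are independent, P(none) is the product of the individual non-occurrence probabilities.
P(none) = (1 − 0.141) × (1 − 0.385) × (1 − 0.128) = 0.859 × 0.615 × 0.872 = 0.46066452

0.46066452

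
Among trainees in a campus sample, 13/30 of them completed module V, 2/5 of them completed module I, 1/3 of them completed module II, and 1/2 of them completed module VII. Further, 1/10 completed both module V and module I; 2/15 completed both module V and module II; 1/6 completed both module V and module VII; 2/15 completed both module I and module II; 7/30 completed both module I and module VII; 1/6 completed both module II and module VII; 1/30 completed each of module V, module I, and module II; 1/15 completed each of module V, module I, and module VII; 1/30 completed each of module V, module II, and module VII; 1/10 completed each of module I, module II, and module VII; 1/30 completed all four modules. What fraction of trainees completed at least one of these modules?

Inclusion–exclusion gives
P(union) = 13/30 + 2/5 + 1/3 + 1/2 − 1/10 − 2/15 − 1/6 − 2/15 − 7/30 − 1/6 + 1/30 + 1/15 + 1/30 + 1/10 − 1/30 = 14/15

14/15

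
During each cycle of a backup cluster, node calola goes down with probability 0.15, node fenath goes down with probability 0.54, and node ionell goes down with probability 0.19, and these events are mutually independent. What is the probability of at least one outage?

0.68329

P(none) = (1 − 0.15) × (1 − 0.54) × (1 − 0.19) = 0.85 × 0.46 × 0.81 = 0.31671
P(at least one) = 1 − 0.31671 = 0.68329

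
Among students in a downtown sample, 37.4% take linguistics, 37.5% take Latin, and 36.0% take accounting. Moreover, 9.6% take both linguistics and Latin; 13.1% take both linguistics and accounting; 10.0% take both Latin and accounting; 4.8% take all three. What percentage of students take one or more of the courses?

83.0%

P(union) = 37.4 + 37.5 + 36.0 − 9.6 − 13.1 − 10.0 + 4.8 = 83.0%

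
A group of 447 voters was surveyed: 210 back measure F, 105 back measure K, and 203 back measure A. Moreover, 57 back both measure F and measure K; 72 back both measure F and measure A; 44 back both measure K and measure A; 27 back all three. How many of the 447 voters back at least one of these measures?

372

Using inclusion–exclusion:
|at least one| = 210 + 105 + 203 − 57 − 72 − 44 + 27 = 372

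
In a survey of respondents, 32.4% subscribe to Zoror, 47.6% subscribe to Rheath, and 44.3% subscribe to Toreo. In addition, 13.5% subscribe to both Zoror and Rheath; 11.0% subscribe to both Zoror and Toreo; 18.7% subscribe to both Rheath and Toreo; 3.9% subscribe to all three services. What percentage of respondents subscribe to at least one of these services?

Apply inclusion-exclusion:
P(union) = 32.4 + 47.6 + 44.3 − 13.5 − 11.0 − 18.7 + 3.9 = 85.0%

85.0%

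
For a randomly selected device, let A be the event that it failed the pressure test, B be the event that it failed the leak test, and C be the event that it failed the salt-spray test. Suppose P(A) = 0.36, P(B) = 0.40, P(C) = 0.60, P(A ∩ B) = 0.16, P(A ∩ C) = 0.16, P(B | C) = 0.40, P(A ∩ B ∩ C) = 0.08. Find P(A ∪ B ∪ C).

0.88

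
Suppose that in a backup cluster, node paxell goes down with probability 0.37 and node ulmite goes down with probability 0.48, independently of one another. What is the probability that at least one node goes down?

0.6724

P(none) = (1 − 0.37) × (1 − 0.48) = 0.63 × 0.52 = 0.3276
P(at least one) = 1 − 0.3276 = 0.6724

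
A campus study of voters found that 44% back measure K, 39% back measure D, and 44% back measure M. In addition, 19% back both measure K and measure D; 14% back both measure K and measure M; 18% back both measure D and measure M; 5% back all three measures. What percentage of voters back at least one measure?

81%

P(at least one) = 44 + 39 + 44 − 19 − 14 − 18 + 5 = 81%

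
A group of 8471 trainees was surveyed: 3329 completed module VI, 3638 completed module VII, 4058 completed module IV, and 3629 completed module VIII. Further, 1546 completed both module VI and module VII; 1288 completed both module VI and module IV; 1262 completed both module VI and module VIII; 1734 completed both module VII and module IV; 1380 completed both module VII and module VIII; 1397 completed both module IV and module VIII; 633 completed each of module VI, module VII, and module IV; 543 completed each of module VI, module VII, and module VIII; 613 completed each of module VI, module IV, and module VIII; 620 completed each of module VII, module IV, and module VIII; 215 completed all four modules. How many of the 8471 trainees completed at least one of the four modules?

8241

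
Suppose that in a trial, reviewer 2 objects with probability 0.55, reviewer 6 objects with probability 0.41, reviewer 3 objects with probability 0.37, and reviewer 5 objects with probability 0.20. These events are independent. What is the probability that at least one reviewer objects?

P(none) = (1 − 0.55) × (1 − 0.41) × (1 − 0.37) × (1 − 0.20) = 0.45 × 0.59 × 0.63 × 0.80 = 0.133812
P(at least one) = 1 − 0.133812 = 0.866188

0.866188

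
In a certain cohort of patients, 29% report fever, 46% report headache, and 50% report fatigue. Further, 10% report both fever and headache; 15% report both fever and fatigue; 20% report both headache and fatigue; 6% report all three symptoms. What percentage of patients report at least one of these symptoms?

86%

Using inclusion–exclusion:
P(≥1) = 29 + 46 + 50 − 10 − 15 − 20 + 6 = 86%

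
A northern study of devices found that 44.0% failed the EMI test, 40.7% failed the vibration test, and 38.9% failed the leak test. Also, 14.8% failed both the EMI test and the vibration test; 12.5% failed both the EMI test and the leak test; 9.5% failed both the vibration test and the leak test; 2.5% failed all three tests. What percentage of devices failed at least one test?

89.3%

Using inclusion–exclusion:
P(≥1) = 44.0 + 40.7 + 38.9 − 14.8 − 12.5 − 9.5 + 2.5 = 89.3%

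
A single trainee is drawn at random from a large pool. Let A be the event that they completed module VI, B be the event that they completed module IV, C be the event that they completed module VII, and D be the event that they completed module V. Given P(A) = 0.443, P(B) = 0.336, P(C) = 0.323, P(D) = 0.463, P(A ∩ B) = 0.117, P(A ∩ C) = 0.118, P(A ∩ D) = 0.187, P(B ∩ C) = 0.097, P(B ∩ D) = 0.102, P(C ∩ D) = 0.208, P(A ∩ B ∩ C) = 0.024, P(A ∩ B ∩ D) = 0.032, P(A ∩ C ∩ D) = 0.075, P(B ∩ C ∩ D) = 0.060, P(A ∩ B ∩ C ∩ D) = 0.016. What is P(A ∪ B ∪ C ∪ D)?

0.911

Inclusion–exclusion gives
P(A ∪ B ∪ C ∪ D) = 0.443 + 0.336 + 0.323 + 0.463 − 0.117 − 0.118 − 0.187 − 0.097 − 0.102 − 0.208 + 0.024 + 0.032 + 0.075 + 0.060 − 0.016 = 0.911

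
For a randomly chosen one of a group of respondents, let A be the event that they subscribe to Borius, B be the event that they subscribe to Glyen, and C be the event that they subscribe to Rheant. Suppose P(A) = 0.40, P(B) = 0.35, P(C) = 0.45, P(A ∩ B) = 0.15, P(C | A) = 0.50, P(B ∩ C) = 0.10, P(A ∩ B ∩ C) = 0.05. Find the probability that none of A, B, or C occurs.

P(A ∩ C) = P(A)·P(C|A) = 0.40 × 0.50 = 0.20
Inclusion–exclusion gives
P(A ∪ B ∪ C) = 0.40 + 0.35 + 0.45 − 0.15 − 0.20 − 0.10 + 0.05 = 0.80
P(none) = 1 − 0.80 = 0.20

0.20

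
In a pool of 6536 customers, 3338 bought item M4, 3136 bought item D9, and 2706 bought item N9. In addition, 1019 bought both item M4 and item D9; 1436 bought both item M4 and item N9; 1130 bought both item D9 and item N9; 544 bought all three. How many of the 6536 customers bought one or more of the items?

6139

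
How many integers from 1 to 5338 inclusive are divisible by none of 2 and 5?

2135

2669 + 1067 − 533 = 3203
5338 − 3203 = 2135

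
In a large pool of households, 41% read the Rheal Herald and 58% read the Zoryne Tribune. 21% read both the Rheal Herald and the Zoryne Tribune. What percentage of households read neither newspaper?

22%

Apply inclusion-exclusion:
P(union) = 41 + 58 − 21 = 78%
P(none) = 100% − 78% = 22%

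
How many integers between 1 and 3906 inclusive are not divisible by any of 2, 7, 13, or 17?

1454

Using inclusion–exclusion:
⌊3906/2⌋ + ⌊3906/7⌋ + ⌊3906/13⌋ + ⌊3906/17⌋ − ⌊3906/14⌋ − ⌊3906/26⌋ − ⌊3906/34⌋ − ⌊3906/91⌋ − ⌊3906/119⌋ − ⌊3906/221⌋ + ⌊3906/182⌋ + ⌊3906/238⌋ + ⌊3906/442⌋ + ⌊3906/1547⌋ − ⌊3906/3094⌋ = 1953 + 558 + 300 + 229 − 279 − 150 − 114 − 42 − 32 − 17 + 21 + 16 + 8 + 2 − 1 = 2452
3906 − 2452 = 1454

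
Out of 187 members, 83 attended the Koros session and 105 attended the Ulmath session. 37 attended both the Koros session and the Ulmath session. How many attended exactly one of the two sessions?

N(exactly one) = 83 + 105 − 2·37 = 114

114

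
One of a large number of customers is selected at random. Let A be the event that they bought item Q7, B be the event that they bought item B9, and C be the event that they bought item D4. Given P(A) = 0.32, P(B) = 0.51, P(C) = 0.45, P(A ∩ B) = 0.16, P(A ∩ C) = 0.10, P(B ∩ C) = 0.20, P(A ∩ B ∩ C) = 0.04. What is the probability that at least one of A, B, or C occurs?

0.86

By inclusion-exclusion,
P(A ∪ B ∪ C) = 0.32 + 0.51 + 0.45 − 0.16 − 0.10 − 0.20 + 0.04 = 0.86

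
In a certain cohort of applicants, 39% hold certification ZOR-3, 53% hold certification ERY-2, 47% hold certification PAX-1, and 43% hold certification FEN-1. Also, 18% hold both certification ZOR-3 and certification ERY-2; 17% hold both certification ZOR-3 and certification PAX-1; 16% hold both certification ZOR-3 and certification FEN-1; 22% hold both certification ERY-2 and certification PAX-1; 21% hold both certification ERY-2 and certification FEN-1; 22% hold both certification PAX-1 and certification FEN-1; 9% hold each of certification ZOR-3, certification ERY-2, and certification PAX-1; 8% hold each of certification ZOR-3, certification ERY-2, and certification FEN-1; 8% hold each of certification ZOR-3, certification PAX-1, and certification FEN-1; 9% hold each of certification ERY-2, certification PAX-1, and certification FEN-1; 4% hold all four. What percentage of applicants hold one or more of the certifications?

P(at least one) = 39 + 53 + 47 + 43 − 18 − 17 − 16 − 22 − 21 − 22 + 9 + 8 + 8 + 9 − 4 = 96%

96%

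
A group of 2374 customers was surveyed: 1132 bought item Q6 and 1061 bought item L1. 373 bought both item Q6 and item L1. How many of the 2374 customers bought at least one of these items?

Using inclusion–exclusion:
|at least one| = 1132 + 1061 − 373 = 1820

1820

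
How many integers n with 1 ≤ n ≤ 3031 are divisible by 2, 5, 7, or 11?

2086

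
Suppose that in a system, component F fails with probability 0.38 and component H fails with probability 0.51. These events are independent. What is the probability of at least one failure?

P(none) = (1 − 0.38) × (1 − 0.51) = 0.62 × 0.49 = 0.3038
P(at least one) = 1 − 0.3038 = 0.6962

0.6962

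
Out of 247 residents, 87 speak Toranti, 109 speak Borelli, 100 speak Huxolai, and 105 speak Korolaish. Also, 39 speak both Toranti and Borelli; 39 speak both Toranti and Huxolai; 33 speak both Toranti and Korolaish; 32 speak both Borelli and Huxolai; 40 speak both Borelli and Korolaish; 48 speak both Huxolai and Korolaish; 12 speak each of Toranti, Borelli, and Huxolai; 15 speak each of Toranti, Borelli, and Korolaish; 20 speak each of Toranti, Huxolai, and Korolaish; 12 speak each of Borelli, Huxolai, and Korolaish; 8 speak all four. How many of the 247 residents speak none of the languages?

26

By inclusion–exclusion:
|union| = 87 + 109 + 100 + 105 − 39 − 39 − 33 − 32 − 40 − 48 + 12 + 15 + 20 + 12 − 8 = 221
None: 247 − 221 = 26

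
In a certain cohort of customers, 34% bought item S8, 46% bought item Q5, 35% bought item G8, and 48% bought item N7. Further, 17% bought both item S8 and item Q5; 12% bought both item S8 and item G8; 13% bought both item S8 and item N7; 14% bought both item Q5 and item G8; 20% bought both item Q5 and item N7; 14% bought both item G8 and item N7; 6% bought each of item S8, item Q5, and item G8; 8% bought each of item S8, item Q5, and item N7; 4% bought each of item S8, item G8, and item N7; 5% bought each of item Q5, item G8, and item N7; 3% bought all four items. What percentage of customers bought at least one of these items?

P(≥1) = 34 + 46 + 35 + 48 − 17 − 12 − 13 − 14 − 20 − 14 + 6 + 8 + 4 + 5 − 3 = 93%

93%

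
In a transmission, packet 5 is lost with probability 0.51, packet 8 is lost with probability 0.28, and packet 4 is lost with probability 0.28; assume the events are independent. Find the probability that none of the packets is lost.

P(none) = (1 − 0.51) × (1 − 0.28) × (1 − 0.28) = 0.49 × 0.72 × 0.72 = 0.254016

0.254016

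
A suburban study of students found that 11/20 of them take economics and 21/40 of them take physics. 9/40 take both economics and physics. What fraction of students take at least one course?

By inclusion–exclusion:
P(at least one) = 11/20 + 21/40 − 9/40 = 17/20

17/20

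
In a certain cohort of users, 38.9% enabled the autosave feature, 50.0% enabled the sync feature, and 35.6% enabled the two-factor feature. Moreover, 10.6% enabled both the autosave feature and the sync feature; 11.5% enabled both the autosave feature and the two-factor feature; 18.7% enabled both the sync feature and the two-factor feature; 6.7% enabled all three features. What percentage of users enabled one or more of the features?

Using inclusion–exclusion:
P(at least one) = 38.9 + 50.0 + 35.6 − 10.6 − 11.5 − 18.7 + 6.7 = 90.4%

90.4%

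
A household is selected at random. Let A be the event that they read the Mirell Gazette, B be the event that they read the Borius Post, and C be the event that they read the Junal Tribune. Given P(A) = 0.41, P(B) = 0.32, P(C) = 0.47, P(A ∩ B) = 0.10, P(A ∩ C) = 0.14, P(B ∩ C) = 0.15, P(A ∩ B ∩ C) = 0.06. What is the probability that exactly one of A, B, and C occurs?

P(exactly one) = 0.41 + 0.32 + 0.47 − 2·0.10 − 2·0.14 − 2·0.15 + 3·0.06 = 0.60

0.60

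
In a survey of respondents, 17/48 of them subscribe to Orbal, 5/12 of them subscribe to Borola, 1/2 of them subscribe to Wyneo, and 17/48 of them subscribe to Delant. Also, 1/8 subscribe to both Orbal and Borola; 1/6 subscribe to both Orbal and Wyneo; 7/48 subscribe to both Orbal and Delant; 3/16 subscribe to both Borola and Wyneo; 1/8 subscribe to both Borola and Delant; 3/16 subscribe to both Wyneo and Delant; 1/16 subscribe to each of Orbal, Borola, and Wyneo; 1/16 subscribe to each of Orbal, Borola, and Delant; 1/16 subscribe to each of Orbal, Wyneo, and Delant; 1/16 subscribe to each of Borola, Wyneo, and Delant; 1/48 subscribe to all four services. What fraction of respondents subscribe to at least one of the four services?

Using inclusion–exclusion:
P(at least one) = 17/48 + 5/12 + 1/2 + 17/48 − 1/8 − 1/6 − 7/48 − 3/16 − 1/8 − 3/16 + 1/16 + 1/16 + 1/16 + 1/16 − 1/48 = 11/12

11/12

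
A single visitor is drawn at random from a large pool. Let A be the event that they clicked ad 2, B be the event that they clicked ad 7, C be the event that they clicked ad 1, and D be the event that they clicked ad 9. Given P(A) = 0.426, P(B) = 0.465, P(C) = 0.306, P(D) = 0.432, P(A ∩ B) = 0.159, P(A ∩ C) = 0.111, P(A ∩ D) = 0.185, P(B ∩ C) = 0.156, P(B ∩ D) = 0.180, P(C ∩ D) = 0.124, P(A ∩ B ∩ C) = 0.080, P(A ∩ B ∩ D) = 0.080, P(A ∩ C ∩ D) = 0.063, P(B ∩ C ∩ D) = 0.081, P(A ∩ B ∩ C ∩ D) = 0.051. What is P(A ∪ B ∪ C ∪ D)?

P(A ∪ B ∪ C ∪ D) = 0.426 + 0.465 + 0.306 + 0.432 − 0.159 − 0.111 − 0.185 − 0.156 − 0.180 − 0.124 + 0.080 + 0.080 + 0.063 + 0.081 − 0.051 = 0.967

0.967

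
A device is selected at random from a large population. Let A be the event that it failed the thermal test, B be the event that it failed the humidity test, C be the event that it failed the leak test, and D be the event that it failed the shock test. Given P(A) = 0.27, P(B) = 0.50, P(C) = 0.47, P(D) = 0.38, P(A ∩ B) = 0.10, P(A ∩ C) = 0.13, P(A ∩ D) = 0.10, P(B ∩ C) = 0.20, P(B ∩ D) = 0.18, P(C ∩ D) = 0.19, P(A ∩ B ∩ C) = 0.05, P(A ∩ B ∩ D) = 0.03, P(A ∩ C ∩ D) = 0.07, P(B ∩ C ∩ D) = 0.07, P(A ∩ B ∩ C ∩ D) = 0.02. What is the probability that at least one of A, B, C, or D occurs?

By inclusion-exclusion,
P(A ∪ B ∪ C ∪ D) = 0.27 + 0.50 + 0.47 + 0.38 − 0.10 − 0.13 − 0.10 − 0.20 − 0.18 − 0.19 + 0.05 + 0.03 + 0.07 + 0.07 − 0.02 = 0.92

0.92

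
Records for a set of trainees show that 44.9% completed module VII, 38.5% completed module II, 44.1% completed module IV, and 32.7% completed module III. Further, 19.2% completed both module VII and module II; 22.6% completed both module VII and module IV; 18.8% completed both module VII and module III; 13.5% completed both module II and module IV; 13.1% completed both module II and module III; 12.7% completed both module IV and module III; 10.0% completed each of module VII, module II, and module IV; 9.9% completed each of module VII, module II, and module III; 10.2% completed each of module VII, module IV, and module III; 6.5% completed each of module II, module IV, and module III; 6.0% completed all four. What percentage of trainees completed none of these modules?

9.1%

By inclusion-exclusion,
P(union) = 44.9 + 38.5 + 44.1 + 32.7 − 19.2 − 22.6 − 18.8 − 13.5 − 13.1 − 12.7 + 10.0 + 9.9 + 10.2 + 6.5 − 6.0 = 90.9%
P(none) = 100% − 90.9% = 9.1%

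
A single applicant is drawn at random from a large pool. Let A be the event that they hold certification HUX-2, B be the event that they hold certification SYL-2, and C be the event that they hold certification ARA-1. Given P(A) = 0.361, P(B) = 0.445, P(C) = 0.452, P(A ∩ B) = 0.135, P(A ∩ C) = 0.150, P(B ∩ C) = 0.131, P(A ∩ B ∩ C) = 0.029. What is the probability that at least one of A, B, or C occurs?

P(A ∪ B ∪ C) = 0.361 + 0.445 + 0.452 − 0.135 − 0.150 − 0.131 + 0.029 = 0.871

0.871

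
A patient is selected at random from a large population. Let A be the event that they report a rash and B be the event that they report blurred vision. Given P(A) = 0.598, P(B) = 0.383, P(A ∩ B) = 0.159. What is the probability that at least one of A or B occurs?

Apply inclusion-exclusion:
P(A ∪ B) = 0.598 + 0.383 − 0.159 = 0.822

0.822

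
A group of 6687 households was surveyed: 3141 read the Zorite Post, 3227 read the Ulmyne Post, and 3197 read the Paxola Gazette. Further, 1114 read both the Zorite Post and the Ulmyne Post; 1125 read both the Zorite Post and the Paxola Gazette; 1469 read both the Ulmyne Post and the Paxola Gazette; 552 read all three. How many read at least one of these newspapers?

6409

Inclusion–exclusion gives
|union| = 3141 + 3227 + 3197 − 1114 − 1125 − 1469 + 552 = 6409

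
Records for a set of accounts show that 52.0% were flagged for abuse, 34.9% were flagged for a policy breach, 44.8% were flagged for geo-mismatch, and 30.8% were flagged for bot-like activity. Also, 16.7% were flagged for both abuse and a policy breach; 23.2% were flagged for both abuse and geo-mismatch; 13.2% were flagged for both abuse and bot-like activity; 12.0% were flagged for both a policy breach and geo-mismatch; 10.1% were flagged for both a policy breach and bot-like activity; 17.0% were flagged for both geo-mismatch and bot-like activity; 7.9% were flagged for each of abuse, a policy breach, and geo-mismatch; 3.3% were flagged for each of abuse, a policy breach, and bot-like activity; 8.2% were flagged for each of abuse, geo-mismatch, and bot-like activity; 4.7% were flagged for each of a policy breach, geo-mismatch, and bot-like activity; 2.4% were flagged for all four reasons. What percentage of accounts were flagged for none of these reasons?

P(≥1) = 52.0 + 34.9 + 44.8 + 30.8 − 16.7 − 23.2 − 13.2 − 12.0 − 10.1 − 17.0 + 7.9 + 3.3 + 8.2 + 4.7 − 2.4 = 92.0%
P(none) = 100% − 92.0% = 8.0%

8.0%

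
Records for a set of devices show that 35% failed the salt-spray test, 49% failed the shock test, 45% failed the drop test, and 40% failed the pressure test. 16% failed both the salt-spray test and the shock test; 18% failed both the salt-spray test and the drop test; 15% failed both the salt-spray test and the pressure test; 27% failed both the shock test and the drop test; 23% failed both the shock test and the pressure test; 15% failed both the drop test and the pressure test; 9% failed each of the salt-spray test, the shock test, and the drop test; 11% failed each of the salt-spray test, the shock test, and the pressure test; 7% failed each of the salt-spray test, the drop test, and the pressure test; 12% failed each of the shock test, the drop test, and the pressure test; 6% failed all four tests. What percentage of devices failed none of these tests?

P(union) = 35 + 49 + 45 + 40 − 16 − 18 − 15 − 27 − 23 − 15 + 9 + 11 + 7 + 12 − 6 = 88%
P(none) = 100% − 88% = 12%

12%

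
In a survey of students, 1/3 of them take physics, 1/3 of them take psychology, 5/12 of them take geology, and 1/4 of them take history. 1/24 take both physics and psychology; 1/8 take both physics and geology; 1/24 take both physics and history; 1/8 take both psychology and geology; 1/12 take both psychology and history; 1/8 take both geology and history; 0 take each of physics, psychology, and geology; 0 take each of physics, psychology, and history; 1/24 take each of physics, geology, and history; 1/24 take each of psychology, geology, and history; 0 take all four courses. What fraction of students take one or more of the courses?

7/8

P(union) = 1/3 + 1/3 + 5/12 + 1/4 − 1/24 − 1/8 − 1/24 − 1/8 − 1/12 − 1/8 + 0 + 0 + 1/24 + 1/24 − 0 = 7/8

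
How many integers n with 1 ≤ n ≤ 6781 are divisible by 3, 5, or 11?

floor(6781/3) + floor(6781/5) + floor(6781/11) − floor(6781/15) − floor(6781/33) − floor(6781/55) + floor(6781/165) = 2260 + 1356 + 616 − 452 − 205 − 123 + 41 = 3493

3493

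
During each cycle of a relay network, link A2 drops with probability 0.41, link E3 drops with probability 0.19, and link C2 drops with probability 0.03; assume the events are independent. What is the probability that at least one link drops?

0.536437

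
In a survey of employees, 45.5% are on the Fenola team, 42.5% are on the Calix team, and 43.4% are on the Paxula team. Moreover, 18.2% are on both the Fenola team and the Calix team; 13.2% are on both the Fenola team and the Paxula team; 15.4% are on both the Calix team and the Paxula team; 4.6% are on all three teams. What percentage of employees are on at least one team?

89.2%

Using inclusion–exclusion:
P(≥1) = 45.5 + 42.5 + 43.4 − 18.2 − 13.2 − 15.4 + 4.6 = 89.2%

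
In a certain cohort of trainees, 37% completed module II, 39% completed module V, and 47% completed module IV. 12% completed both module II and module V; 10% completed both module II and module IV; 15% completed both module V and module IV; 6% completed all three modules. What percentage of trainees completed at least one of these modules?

Using inclusion–exclusion:
P(≥1) = 37 + 39 + 47 − 12 − 10 − 15 + 6 = 92%

92%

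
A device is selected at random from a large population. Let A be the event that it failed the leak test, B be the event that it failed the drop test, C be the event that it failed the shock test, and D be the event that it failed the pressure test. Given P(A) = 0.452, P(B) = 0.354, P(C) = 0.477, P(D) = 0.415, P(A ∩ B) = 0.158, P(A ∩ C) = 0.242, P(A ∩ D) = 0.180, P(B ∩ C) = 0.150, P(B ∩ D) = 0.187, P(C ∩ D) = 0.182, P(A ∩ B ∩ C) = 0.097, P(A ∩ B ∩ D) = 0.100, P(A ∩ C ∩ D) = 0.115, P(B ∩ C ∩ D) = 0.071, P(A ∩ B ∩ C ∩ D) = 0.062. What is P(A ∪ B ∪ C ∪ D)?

0.920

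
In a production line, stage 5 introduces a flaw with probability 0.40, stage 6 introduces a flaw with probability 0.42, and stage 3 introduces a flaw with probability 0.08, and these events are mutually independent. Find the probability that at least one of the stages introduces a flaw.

0.67984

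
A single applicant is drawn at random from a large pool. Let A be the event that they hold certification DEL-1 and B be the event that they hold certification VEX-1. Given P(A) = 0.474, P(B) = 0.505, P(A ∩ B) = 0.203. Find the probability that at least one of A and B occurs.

Inclusion–exclusion gives
P(A ∪ B) = 0.474 + 0.505 − 0.203 = 0.776

0.776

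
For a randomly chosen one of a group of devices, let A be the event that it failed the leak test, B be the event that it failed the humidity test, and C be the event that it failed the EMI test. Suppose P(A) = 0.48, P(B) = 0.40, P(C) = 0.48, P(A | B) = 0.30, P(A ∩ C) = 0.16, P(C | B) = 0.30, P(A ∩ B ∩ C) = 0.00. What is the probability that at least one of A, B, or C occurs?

0.96

P(A ∩ B) = P(B)·P(A|B) = 0.40 × 0.30 = 0.12
P(B ∩ C) = P(B)·P(C|B) = 0.40 × 0.30 = 0.12
By inclusion-exclusion,
P(A ∪ B ∪ C) = 0.48 + 0.40 + 0.48 − 0.12 − 0.16 − 0.12 + 0.00 = 0.96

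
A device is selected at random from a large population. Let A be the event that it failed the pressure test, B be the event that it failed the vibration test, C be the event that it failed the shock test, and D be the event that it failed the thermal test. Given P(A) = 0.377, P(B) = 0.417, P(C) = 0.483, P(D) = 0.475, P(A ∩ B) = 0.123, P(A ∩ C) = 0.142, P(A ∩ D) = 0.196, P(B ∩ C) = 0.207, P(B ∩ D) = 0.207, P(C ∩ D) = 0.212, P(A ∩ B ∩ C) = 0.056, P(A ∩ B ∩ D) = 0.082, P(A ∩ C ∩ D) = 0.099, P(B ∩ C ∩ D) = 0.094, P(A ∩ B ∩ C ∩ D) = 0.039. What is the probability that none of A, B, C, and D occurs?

Apply inclusion-exclusion:
P(A ∪ B ∪ C ∪ D) = 0.377 + 0.417 + 0.483 + 0.475 − 0.123 − 0.142 − 0.196 − 0.207 − 0.207 − 0.212 + 0.056 + 0.082 + 0.099 + 0.094 − 0.039 = 0.957
P(none) = 1 − 0.957 = 0.043

0.043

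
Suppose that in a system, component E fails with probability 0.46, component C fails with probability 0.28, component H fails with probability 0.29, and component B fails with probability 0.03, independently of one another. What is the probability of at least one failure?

P(none) = (1 − 0.46) × (1 − 0.28) × (1 − 0.29) × (1 − 0.03) = 0.54 × 0.72 × 0.71 × 0.97 = 0.26776656
P(at least one) = 1 − 0.26776656 = 0.73223344

0.73223344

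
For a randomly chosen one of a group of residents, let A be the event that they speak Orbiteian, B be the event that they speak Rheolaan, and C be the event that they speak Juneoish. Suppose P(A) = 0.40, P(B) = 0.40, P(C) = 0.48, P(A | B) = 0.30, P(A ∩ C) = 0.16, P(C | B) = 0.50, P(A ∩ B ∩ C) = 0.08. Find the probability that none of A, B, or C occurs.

0.12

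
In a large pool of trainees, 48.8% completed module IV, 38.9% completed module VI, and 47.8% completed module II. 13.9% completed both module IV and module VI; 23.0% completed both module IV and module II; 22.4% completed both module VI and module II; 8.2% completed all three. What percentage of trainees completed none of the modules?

Apply inclusion-exclusion:
P(at least one) = 48.8 + 38.9 + 47.8 − 13.9 − 23.0 − 22.4 + 8.2 = 84.4%
P(none) = 100% − 84.4% = 15.6%

15.6%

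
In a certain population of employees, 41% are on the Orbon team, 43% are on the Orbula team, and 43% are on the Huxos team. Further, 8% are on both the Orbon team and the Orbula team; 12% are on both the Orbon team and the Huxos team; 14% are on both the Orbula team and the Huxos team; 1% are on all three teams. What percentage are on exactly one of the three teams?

62%

Using the inclusion–exclusion count for exactly one event:
P(exactly one) = 41 + 43 + 43 − 2·8 − 2·12 − 2·14 + 3·1 = 62%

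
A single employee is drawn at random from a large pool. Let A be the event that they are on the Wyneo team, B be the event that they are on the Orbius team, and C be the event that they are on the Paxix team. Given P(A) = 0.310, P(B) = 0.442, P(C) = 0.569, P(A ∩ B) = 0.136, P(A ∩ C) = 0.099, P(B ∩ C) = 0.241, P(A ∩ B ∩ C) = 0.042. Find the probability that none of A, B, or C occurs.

P(A ∪ B ∪ C) = 0.310 + 0.442 + 0.569 − 0.136 − 0.099 − 0.241 + 0.042 = 0.887
P(none) = 1 − 0.887 = 0.113

0.113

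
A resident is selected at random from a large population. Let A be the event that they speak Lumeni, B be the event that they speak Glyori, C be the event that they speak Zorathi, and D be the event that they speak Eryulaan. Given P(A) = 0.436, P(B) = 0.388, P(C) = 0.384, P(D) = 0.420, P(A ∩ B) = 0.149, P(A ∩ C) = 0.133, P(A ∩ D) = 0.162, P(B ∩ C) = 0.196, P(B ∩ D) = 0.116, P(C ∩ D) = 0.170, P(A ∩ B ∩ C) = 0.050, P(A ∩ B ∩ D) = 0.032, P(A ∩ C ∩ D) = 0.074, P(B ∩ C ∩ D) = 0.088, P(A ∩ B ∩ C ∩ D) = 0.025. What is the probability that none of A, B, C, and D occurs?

Inclusion–exclusion gives
P(A ∪ B ∪ C ∪ D) = 0.436 + 0.388 + 0.384 + 0.420 − 0.149 − 0.133 − 0.162 − 0.196 − 0.116 − 0.170 + 0.050 + 0.032 + 0.074 + 0.088 − 0.025 = 0.921
P(none) = 1 − 0.921 = 0.079

0.079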